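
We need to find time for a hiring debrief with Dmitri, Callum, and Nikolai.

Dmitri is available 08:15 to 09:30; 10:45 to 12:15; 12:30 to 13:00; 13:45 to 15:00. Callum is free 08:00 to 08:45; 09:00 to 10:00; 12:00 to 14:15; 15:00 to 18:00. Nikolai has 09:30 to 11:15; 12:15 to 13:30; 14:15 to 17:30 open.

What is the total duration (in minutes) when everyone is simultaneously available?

30

Dmitri ∩ Callum: 08:15-08:45, 09:00-09:30, 12:00-12:15, 12:30-13:00, 13:45-14:15.
Dmitri ∩ Callum ∩ Nikolai: 12:30-13:00.
That's a single block of 30 minutes.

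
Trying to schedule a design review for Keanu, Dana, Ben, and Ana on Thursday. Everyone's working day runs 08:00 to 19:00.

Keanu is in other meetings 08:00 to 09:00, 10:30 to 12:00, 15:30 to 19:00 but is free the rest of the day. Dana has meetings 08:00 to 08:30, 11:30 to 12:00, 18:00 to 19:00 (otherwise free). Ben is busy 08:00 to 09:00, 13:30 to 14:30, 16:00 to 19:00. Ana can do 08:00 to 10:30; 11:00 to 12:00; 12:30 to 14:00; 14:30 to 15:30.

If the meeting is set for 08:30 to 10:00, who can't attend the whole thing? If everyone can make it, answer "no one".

Ben, Keanu

Keanu free: 09:00-10:30, 12:00-15:30 (invert busy blocks within the working day).
Dana free: 08:30-11:30, 12:00-18:00 (invert busy blocks within the working day).
Ben free: 09:00-13:30, 14:30-16:00 (invert busy blocks within the working day).
Ana free: 08:00-10:30, 11:00-12:00, 12:30-14:00, 14:30-15:30.
Keanu: not fully free for 08:30-10:00. Dana: free for 08:30-10:00. Ben: not fully free for 08:30-10:00. Ana: free for 08:30-10:00.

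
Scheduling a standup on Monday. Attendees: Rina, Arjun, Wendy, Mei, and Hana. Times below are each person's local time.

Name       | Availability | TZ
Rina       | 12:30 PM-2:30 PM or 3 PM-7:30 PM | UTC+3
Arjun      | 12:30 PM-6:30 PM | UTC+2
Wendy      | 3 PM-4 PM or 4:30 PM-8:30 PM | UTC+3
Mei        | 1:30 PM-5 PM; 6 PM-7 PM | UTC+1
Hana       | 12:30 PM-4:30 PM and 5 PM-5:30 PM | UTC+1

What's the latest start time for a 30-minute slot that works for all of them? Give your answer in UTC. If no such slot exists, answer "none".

Rina in UTC: 09:30-11:30, 12:00-16:30 (subtract 3h to convert from UTC+3).
Arjun in UTC: 10:30-16:30 (subtract 2h to convert from UTC+2).
Wendy in UTC: 12:00-13:00, 13:30-17:30 (subtract 3h to convert from UTC+3).
Mei in UTC: 12:30-16:00, 17:00-18:00 (subtract 1h to convert from UTC+1).
Hana in UTC: 11:30-15:30, 16:00-16:30 (subtract 1h to convert from UTC+1).
Rina ∩ Arjun: 10:30-11:30, 12:00-16:30.
Rina ∩ Arjun ∩ Wendy: 12:00-13:00, 13:30-16:30.
Rina ∩ Arjun ∩ Wendy ∩ Mei: 12:30-13:00, 13:30-16:00.
Rina ∩ Arjun ∩ Wendy ∩ Mei ∩ Hana: 12:30-13:00, 13:30-15:30.
So the common availability across everyone is 12:30-13:00, 13:30-15:30.
The last common window of at least 30 minutes is 13:30-15:30; a 30-minute meeting can start as late as 15:00 and still end by 15:30.

15:00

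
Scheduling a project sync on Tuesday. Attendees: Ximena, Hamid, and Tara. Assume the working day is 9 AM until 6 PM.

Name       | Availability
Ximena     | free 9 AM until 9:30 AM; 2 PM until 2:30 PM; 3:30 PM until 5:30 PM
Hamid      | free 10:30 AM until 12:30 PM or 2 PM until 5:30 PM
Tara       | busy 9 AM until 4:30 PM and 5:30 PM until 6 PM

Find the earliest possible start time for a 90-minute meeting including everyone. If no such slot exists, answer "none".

Ximena free: 09:00-09:30, 14:00-14:30, 15:30-17:30.
Hamid free: 10:30-12:30, 14:00-17:30.
Tara free: 16:30-17:30 (invert busy blocks within the working day).
Ximena ∩ Hamid: 14:00-14:30, 15:30-17:30.
Ximena ∩ Hamid ∩ Tara: 16:30-17:30.
No common window is at least 90 minutes long.

none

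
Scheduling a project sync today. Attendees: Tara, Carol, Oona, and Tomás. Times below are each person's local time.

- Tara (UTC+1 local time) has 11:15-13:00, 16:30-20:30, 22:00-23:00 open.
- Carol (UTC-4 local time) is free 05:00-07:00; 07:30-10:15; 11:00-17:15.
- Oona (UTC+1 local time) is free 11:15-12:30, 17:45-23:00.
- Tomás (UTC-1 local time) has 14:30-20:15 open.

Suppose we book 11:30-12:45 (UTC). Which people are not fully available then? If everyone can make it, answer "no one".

Oona, Tara, Tomás

Tara in UTC: 10:15-12:00, 15:30-19:30, 21:00-22:00 (subtract 1h to convert from UTC+1).
Carol in UTC: 09:00-11:00, 11:30-14:15, 15:00-21:15 (add 4h to convert from UTC-4).
Oona in UTC: 10:15-11:30, 16:45-22:00 (subtract 1h to convert from UTC+1).
Tomás in UTC: 15:30-21:15 (add 1h to convert from UTC-1).
Tara: not fully free for 11:30-12:45. Carol: free for 11:30-12:45. Oona: not fully free for 11:30-12:45. Tomás: not fully free for 11:30-12:45.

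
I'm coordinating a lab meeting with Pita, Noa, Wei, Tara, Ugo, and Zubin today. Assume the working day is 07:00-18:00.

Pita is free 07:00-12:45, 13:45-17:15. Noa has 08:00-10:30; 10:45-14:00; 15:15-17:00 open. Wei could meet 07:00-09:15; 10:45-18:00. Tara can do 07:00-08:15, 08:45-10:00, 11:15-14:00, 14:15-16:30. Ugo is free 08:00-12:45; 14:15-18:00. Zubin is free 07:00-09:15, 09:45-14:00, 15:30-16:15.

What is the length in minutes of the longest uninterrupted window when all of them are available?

Pita ∩ Noa: 08:00-10:30, 10:45-12:45, 13:45-14:00, 15:15-17:00.
Pita ∩ Noa ∩ Wei: 08:00-09:15, 10:45-12:45, 13:45-14:00, 15:15-17:00.
Pita ∩ Noa ∩ Wei ∩ Tara: 08:00-08:15, 08:45-09:15, 11:15-12:45, 13:45-14:00, 15:15-16:30.
Pita ∩ Noa ∩ Wei ∩ Tara ∩ Ugo: 08:00-08:15, 08:45-09:15, 11:15-12:45, 15:15-16:30.
Pita ∩ Noa ∩ Wei ∩ Tara ∩ Ugo ∩ Zubin: 08:00-08:15, 08:45-09:15, 11:15-12:45, 15:30-16:15.
So the common availability across everyone is 08:00-08:15, 08:45-09:15, 11:15-12:45, 15:30-16:15.
The longest is 11:15-12:45 at 90 minutes.

90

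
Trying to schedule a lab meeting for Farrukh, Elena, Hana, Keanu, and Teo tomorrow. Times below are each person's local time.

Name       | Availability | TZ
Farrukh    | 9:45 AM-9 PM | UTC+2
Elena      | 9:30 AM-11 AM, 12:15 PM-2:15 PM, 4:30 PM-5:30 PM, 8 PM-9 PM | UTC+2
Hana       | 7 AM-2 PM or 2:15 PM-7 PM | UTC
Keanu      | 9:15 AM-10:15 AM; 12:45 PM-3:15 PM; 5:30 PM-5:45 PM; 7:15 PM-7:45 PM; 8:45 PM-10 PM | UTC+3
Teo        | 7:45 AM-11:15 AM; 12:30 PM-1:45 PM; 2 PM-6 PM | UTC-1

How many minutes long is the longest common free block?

120

Farrukh in UTC: 07:45-19:00 (subtract 2h to convert from UTC+2).
Elena in UTC: 07:30-09:00, 10:15-12:15, 14:30-15:30, 18:00-19:00 (subtract 2h to convert from UTC+2).
Hana in UTC: 07:00-14:00, 14:15-19:00.
Keanu in UTC: 06:15-07:15, 09:45-12:15, 14:30-14:45, 16:15-16:45, 17:45-19:00 (subtract 3h to convert from UTC+3).
Teo in UTC: 08:45-12:15, 13:30-14:45, 15:00-19:00 (add 1h to convert from UTC-1).
Farrukh ∩ Elena: 07:45-09:00, 10:15-12:15, 14:30-15:30, 18:00-19:00.
Farrukh ∩ Elena ∩ Hana: 07:45-09:00, 10:15-12:15, 14:30-15:30, 18:00-19:00.
Farrukh ∩ Elena ∩ Hana ∩ Keanu: 10:15-12:15, 14:30-14:45, 18:00-19:00.
Farrukh ∩ Elena ∩ Hana ∩ Keanu ∩ Teo: 10:15-12:15, 14:30-14:45, 18:00-19:00.
Those are the intersection windows.
The longest is 10:15-12:15 at 120 minutes.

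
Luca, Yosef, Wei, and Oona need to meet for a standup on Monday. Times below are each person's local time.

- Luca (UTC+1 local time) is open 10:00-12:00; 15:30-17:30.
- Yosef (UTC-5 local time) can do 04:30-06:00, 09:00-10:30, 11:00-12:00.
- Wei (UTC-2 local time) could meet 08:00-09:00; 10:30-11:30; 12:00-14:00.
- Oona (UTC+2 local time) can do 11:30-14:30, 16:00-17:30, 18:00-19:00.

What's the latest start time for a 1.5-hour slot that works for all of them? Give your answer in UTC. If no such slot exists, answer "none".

none

Luca in UTC: 09:00-11:00, 14:30-16:30 (subtract 1h to convert from UTC+1).
Yosef in UTC: 09:30-11:00, 14:00-15:30, 16:00-17:00 (add 5h to convert from UTC-5).
Wei in UTC: 10:00-11:00, 12:30-13:30, 14:00-16:00 (add 2h to convert from UTC-2).
Oona in UTC: 09:30-12:30, 14:00-15:30, 16:00-17:00 (subtract 2h to convert from UTC+2).
Luca ∩ Yosef: 09:30-11:00, 14:30-15:30, 16:00-16:30.
Luca ∩ Yosef ∩ Wei: 10:00-11:00, 14:30-15:30.
Luca ∩ Yosef ∩ Wei ∩ Oona: 10:00-11:00, 14:30-15:30.
No common window is at least 90 minutes long.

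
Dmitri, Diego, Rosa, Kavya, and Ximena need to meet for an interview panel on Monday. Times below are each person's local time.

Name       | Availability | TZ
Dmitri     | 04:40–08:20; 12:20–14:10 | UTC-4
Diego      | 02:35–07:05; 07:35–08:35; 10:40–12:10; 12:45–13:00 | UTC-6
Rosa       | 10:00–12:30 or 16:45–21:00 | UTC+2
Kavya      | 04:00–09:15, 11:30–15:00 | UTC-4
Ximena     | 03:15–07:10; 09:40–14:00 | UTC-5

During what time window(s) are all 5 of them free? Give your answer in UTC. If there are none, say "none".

Dmitri in UTC: 08:40-12:20, 16:20-18:10 (add 4h to convert from UTC-4).
Diego in UTC: 08:35-13:05, 13:35-14:35, 16:40-18:10, 18:45-19:00 (add 6h to convert from UTC-6).
Rosa in UTC: 08:00-10:30, 14:45-19:00 (subtract 2h to convert from UTC+2).
Kavya in UTC: 08:00-13:15, 15:30-19:00 (add 4h to convert from UTC-4).
Ximena in UTC: 08:15-12:10, 14:40-19:00 (add 5h to convert from UTC-5).
Dmitri ∩ Diego: 08:40-12:20, 16:40-18:10.
Dmitri ∩ Diego ∩ Rosa: 08:40-10:30, 16:40-18:10.
Dmitri ∩ Diego ∩ Rosa ∩ Kavya: 08:40-10:30, 16:40-18:10.
Dmitri ∩ Diego ∩ Rosa ∩ Kavya ∩ Ximena: 08:40-10:30, 16:40-18:10.
So the common availability across everyone is 08:40-10:30, 16:40-18:10.

08:40-10:30, 16:40-18:10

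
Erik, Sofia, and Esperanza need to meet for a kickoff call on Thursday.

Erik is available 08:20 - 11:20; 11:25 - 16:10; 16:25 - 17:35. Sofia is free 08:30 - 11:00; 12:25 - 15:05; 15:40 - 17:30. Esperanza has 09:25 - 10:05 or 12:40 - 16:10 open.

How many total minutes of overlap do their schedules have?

Erik ∩ Sofia: 08:30-11:00, 12:25-15:05, 15:40-16:10, 16:25-17:30.
Erik ∩ Sofia ∩ Esperanza: 09:25-10:05, 12:40-15:05, 15:40-16:10.
Summing the common windows: 40 + 145 + 30 = 215 minutes.

215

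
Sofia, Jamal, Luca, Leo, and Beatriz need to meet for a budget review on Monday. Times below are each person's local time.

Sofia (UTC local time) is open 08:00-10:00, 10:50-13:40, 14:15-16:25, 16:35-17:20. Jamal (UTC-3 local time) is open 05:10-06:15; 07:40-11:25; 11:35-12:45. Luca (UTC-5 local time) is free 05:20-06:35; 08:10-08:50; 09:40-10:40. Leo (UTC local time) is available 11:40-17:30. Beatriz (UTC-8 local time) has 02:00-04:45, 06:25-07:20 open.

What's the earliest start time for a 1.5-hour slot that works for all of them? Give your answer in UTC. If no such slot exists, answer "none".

Sofia in UTC: 08:00-10:00, 10:50-13:40, 14:15-16:25, 16:35-17:20.
Jamal in UTC: 08:10-09:15, 10:40-14:25, 14:35-15:45 (add 3h to convert from UTC-3).
Luca in UTC: 10:20-11:35, 13:10-13:50, 14:40-15:40 (add 5h to convert from UTC-5).
Leo in UTC: 11:40-17:30.
Beatriz in UTC: 10:00-12:45, 14:25-15:20 (add 8h to convert from UTC-8).
Sofia ∩ Jamal: 08:10-09:15, 10:50-13:40, 14:15-14:25, 14:35-15:45.
Sofia ∩ Jamal ∩ Luca: 10:50-11:35, 13:10-13:40, 14:40-15:40.
Sofia ∩ Jamal ∩ Luca ∩ Leo: 13:10-13:40, 14:40-15:40.
Sofia ∩ Jamal ∩ Luca ∩ Leo ∩ Beatriz: 14:40-15:20.
So the common availability across everyone is 14:40-15:20.
No common window is at least 90 minutes long.

none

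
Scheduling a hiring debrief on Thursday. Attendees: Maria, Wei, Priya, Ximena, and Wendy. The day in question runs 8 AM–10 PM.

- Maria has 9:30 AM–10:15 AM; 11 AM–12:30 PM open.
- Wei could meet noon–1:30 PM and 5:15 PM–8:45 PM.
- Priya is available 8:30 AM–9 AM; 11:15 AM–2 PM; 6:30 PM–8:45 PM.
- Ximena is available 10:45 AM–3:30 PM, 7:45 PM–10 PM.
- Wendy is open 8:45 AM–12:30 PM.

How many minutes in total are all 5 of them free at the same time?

Maria ∩ Wei: 12:00-12:30.
Maria ∩ Wei ∩ Priya: 12:00-12:30.
Maria ∩ Wei ∩ Priya ∩ Ximena: 12:00-12:30.
Maria ∩ Wei ∩ Priya ∩ Ximena ∩ Wendy: 12:00-12:30.
Those are the intersection windows.
That's a single block of 30 minutes.

30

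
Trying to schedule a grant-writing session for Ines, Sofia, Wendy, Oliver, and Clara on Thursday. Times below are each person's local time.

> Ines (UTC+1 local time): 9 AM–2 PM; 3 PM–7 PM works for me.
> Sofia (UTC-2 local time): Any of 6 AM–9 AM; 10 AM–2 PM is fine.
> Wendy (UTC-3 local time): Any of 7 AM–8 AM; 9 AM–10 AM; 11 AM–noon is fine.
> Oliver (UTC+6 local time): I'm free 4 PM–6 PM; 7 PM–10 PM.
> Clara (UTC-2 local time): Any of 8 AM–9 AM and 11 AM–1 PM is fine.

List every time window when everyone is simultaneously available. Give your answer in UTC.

Ines in UTC: 08:00-13:00, 14:00-18:00 (subtract 1h to convert from UTC+1).
Sofia in UTC: 08:00-11:00, 12:00-16:00 (add 2h to convert from UTC-2).
Wendy in UTC: 10:00-11:00, 12:00-13:00, 14:00-15:00 (add 3h to convert from UTC-3).
Oliver in UTC: 10:00-12:00, 13:00-16:00 (subtract 6h to convert from UTC+6).
Clara in UTC: 10:00-11:00, 13:00-15:00 (add 2h to convert from UTC-2).
Ines ∩ Sofia: 08:00-11:00, 12:00-13:00, 14:00-16:00.
Ines ∩ Sofia ∩ Wendy: 10:00-11:00, 12:00-13:00, 14:00-15:00.
Ines ∩ Sofia ∩ Wendy ∩ Oliver: 10:00-11:00, 14:00-15:00.
Ines ∩ Sofia ∩ Wendy ∩ Oliver ∩ Clara: 10:00-11:00, 14:00-15:00.

10:00-11:00, 14:00-15:00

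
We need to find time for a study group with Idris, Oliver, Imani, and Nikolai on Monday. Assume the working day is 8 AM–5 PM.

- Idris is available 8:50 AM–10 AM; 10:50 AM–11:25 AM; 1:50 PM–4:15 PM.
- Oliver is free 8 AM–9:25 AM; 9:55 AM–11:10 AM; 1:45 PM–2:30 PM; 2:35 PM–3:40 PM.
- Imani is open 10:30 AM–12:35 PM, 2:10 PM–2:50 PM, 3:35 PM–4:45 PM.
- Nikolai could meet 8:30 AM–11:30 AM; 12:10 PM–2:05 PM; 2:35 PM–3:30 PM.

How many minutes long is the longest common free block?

20

Idris ∩ Oliver: 08:50-09:25, 09:55-10:00, 10:50-11:10, 13:50-14:30, 14:35-15:40.
Idris ∩ Oliver ∩ Imani: 10:50-11:10, 14:10-14:30, 14:35-14:50, 15:35-15:40.
Idris ∩ Oliver ∩ Imani ∩ Nikolai: 10:50-11:10, 14:35-14:50.
Those are the intersection windows.
The longest is 10:50-11:10 at 20 minutes.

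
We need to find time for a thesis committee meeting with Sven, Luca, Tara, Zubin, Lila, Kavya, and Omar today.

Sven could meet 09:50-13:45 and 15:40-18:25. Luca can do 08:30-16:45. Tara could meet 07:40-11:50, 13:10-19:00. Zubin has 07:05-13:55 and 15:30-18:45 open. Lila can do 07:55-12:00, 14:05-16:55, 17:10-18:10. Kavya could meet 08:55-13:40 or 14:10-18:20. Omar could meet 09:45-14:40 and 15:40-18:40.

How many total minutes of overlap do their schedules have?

Sven ∩ Luca: 09:50-13:45, 15:40-16:45.
Sven ∩ Luca ∩ Tara: 09:50-11:50, 13:10-13:45, 15:40-16:45.
Sven ∩ Luca ∩ Tara ∩ Zubin: 09:50-11:50, 13:10-13:45, 15:40-16:45.
Sven ∩ Luca ∩ Tara ∩ Zubin ∩ Lila: 09:50-11:50, 15:40-16:45.
Sven ∩ Luca ∩ Tara ∩ Zubin ∩ Lila ∩ Kavya: 09:50-11:50, 15:40-16:45.
Sven ∩ Luca ∩ Tara ∩ Zubin ∩ Lila ∩ Kavya ∩ Omar: 09:50-11:50, 15:40-16:45.
Summing the common windows: 120 + 65 = 185 minutes.

185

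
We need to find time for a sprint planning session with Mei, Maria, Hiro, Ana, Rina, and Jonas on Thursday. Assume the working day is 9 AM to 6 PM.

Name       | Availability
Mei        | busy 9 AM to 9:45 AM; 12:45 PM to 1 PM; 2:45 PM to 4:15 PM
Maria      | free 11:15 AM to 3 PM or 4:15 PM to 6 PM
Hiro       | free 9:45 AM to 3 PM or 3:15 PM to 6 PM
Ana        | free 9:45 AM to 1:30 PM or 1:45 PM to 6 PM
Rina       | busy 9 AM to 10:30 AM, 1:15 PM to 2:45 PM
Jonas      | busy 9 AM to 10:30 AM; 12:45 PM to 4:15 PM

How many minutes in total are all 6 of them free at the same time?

195

Mei free: 09:45-12:45, 13:00-14:45, 16:15-18:00 (invert busy blocks within the working day).
Maria free: 11:15-15:00, 16:15-18:00.
Hiro free: 09:45-15:00, 15:15-18:00.
Ana free: 09:45-13:30, 13:45-18:00.
Rina free: 10:30-13:15, 14:45-18:00 (invert busy blocks within the working day).
Jonas free: 10:30-12:45, 16:15-18:00 (invert busy blocks within the working day).
Mei ∩ Maria: 11:15-12:45, 13:00-14:45, 16:15-18:00.
Mei ∩ Maria ∩ Hiro: 11:15-12:45, 13:00-14:45, 16:15-18:00.
Mei ∩ Maria ∩ Hiro ∩ Ana: 11:15-12:45, 13:00-13:30, 13:45-14:45, 16:15-18:00.
Mei ∩ Maria ∩ Hiro ∩ Ana ∩ Rina: 11:15-12:45, 13:00-13:15, 16:15-18:00.
Mei ∩ Maria ∩ Hiro ∩ Ana ∩ Rina ∩ Jonas: 11:15-12:45, 16:15-18:00.
So the common availability across everyone is 11:15-12:45, 16:15-18:00.
Summing the common windows: 90 + 105 = 195 minutes.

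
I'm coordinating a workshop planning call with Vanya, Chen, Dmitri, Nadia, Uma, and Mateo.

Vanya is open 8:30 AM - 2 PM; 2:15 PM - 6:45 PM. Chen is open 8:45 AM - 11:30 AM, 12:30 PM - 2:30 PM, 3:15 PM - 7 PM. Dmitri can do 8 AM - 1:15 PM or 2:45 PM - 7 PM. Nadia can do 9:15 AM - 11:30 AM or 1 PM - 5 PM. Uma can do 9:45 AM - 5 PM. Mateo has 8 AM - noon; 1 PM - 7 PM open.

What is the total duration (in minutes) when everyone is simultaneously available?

Vanya ∩ Chen: 08:45-11:30, 12:30-14:00, 14:15-14:30, 15:15-18:45.
Vanya ∩ Chen ∩ Dmitri: 08:45-11:30, 12:30-13:15, 15:15-18:45.
Vanya ∩ Chen ∩ Dmitri ∩ Nadia: 09:15-11:30, 13:00-13:15, 15:15-17:00.
Vanya ∩ Chen ∩ Dmitri ∩ Nadia ∩ Uma: 09:45-11:30, 13:00-13:15, 15:15-17:00.
Vanya ∩ Chen ∩ Dmitri ∩ Nadia ∩ Uma ∩ Mateo: 09:45-11:30, 13:00-13:15, 15:15-17:00.
Those are the intersection windows.
Summing the common windows: 105 + 15 + 105 = 225 minutes.

225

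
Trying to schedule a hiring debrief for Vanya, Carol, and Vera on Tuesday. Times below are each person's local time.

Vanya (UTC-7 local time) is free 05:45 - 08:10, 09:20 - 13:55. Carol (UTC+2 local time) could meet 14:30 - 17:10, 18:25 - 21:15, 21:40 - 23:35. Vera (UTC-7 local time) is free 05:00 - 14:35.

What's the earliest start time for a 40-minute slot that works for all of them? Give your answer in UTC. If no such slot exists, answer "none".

Vanya in UTC: 12:45-15:10, 16:20-20:55 (add 7h to convert from UTC-7).
Carol in UTC: 12:30-15:10, 16:25-19:15, 19:40-21:35 (subtract 2h to convert from UTC+2).
Vera in UTC: 12:00-21:35 (add 7h to convert from UTC-7).
Vanya ∩ Carol: 12:45-15:10, 16:25-19:15, 19:40-20:55.
Vanya ∩ Carol ∩ Vera: 12:45-15:10, 16:25-19:15, 19:40-20:55.
The first common window of at least 40 minutes is 12:45-15:10, so the earliest start is 12:45.

12:45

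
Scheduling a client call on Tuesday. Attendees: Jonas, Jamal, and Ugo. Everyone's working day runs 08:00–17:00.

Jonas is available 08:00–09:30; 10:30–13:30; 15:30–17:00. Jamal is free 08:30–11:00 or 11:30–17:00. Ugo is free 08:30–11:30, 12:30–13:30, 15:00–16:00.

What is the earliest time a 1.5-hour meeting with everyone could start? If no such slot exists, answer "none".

none

Jonas ∩ Jamal: 08:30-09:30, 10:30-11:00, 11:30-13:30, 15:30-17:00.
Jonas ∩ Jamal ∩ Ugo: 08:30-09:30, 10:30-11:00, 12:30-13:30, 15:30-16:00.
No common window is at least 90 minutes long.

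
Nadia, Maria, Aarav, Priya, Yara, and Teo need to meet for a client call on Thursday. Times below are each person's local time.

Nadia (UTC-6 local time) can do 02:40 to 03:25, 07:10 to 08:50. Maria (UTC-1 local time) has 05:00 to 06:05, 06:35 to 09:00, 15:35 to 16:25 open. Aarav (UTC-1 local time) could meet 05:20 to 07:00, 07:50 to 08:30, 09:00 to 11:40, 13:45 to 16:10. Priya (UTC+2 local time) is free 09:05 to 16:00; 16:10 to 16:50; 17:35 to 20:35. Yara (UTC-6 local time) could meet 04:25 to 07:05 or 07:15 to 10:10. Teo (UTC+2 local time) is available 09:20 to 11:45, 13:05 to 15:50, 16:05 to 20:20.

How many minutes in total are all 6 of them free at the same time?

Nadia in UTC: 08:40-09:25, 13:10-14:50 (add 6h to convert from UTC-6).
Maria in UTC: 06:00-07:05, 07:35-10:00, 16:35-17:25 (add 1h to convert from UTC-1).
Aarav in UTC: 06:20-08:00, 08:50-09:30, 10:00-12:40, 14:45-17:10 (add 1h to convert from UTC-1).
Priya in UTC: 07:05-14:00, 14:10-14:50, 15:35-18:35 (subtract 2h to convert from UTC+2).
Yara in UTC: 10:25-13:05, 13:15-16:10 (add 6h to convert from UTC-6).
Teo in UTC: 07:20-09:45, 11:05-13:50, 14:05-18:20 (subtract 2h to convert from UTC+2).
Nadia ∩ Maria: 08:40-09:25.
Nadia ∩ Maria ∩ Aarav: 08:50-09:25.
Nadia ∩ Maria ∩ Aarav ∩ Priya: 08:50-09:25.
Nadia ∩ Maria ∩ Aarav ∩ Priya ∩ Yara: ∅.
Nadia ∩ Maria ∩ Aarav ∩ Priya ∩ Yara ∩ Teo: ∅.
There is no time when everyone is free.
There is no common window, so the total is 0 minutes.

0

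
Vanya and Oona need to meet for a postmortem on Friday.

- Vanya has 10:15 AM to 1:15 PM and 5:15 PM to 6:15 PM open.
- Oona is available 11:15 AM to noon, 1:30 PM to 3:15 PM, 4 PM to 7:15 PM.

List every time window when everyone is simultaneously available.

11:15-12:00, 17:15-18:15

Vanya ∩ Oona: 11:15-12:00, 17:15-18:15.
So the common availability across everyone is 11:15-12:00, 17:15-18:15.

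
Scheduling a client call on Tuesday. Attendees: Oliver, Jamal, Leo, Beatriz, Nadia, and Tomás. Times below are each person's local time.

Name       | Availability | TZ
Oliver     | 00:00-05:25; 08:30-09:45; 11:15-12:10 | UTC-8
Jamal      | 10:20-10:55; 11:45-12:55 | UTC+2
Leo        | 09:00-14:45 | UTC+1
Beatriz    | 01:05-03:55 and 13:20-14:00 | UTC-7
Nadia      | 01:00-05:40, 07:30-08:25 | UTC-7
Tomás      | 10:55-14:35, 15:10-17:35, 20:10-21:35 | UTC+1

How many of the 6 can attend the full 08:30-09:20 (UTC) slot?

Oliver in UTC: 08:00-13:25, 16:30-17:45, 19:15-20:10 (add 8h to convert from UTC-8).
Jamal in UTC: 08:20-08:55, 09:45-10:55 (subtract 2h to convert from UTC+2).
Leo in UTC: 08:00-13:45 (subtract 1h to convert from UTC+1).
Beatriz in UTC: 08:05-10:55, 20:20-21:00 (add 7h to convert from UTC-7).
Nadia in UTC: 08:00-12:40, 14:30-15:25 (add 7h to convert from UTC-7).
Tomás in UTC: 09:55-13:35, 14:10-16:35, 19:10-20:35 (subtract 1h to convert from UTC+1).
Oliver, Leo, Beatriz, and Nadia can make the full 08:30-09:20 slot — that's 4.

4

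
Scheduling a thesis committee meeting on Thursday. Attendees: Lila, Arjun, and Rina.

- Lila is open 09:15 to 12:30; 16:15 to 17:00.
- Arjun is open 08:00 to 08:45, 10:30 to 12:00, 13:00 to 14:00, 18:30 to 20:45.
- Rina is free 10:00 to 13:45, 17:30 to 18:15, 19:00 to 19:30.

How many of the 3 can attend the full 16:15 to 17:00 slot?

Lila can make the full 16:15-17:00 slot — that's 1.

1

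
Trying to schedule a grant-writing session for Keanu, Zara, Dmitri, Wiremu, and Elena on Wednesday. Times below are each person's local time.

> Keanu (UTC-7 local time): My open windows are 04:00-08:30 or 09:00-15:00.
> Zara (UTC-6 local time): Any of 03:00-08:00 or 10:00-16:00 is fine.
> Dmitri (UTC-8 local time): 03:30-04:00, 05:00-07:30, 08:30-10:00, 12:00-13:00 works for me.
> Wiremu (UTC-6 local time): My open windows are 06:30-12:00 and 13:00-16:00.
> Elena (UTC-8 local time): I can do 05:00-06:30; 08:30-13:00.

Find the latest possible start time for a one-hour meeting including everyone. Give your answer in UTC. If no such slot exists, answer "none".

Keanu in UTC: 11:00-15:30, 16:00-22:00 (add 7h to convert from UTC-7).
Zara in UTC: 09:00-14:00, 16:00-22:00 (add 6h to convert from UTC-6).
Dmitri in UTC: 11:30-12:00, 13:00-15:30, 16:30-18:00, 20:00-21:00 (add 8h to convert from UTC-8).
Wiremu in UTC: 12:30-18:00, 19:00-22:00 (add 6h to convert from UTC-6).
Elena in UTC: 13:00-14:30, 16:30-21:00 (add 8h to convert from UTC-8).
Keanu ∩ Zara: 11:00-14:00, 16:00-22:00.
Keanu ∩ Zara ∩ Dmitri: 11:30-12:00, 13:00-14:00, 16:30-18:00, 20:00-21:00.
Keanu ∩ Zara ∩ Dmitri ∩ Wiremu: 13:00-14:00, 16:30-18:00, 20:00-21:00.
Keanu ∩ Zara ∩ Dmitri ∩ Wiremu ∩ Elena: 13:00-14:00, 16:30-18:00, 20:00-21:00.
So the common availability across everyone is 13:00-14:00, 16:30-18:00, 20:00-21:00.
The last common window of at least 60 minutes is 20:00-21:00; a 60-minute meeting can start as late as 20:00 and still end by 21:00.

20:00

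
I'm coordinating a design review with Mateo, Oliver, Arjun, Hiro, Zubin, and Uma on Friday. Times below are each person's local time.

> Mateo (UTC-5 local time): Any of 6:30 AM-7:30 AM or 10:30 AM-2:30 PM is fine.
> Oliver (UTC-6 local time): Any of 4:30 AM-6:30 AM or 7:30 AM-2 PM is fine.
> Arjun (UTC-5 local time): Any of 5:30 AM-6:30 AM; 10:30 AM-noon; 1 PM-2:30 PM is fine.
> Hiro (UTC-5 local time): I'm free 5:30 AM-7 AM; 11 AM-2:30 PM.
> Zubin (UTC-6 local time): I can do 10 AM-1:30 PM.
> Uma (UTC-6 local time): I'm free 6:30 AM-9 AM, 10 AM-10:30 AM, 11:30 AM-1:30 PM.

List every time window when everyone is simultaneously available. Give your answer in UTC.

Mateo in UTC: 11:30-12:30, 15:30-19:30 (add 5h to convert from UTC-5).
Oliver in UTC: 10:30-12:30, 13:30-20:00 (add 6h to convert from UTC-6).
Arjun in UTC: 10:30-11:30, 15:30-17:00, 18:00-19:30 (add 5h to convert from UTC-5).
Hiro in UTC: 10:30-12:00, 16:00-19:30 (add 5h to convert from UTC-5).
Zubin in UTC: 16:00-19:30 (add 6h to convert from UTC-6).
Uma in UTC: 12:30-15:00, 16:00-16:30, 17:30-19:30 (add 6h to convert from UTC-6).
Mateo ∩ Oliver: 11:30-12:30, 15:30-19:30.
Mateo ∩ Oliver ∩ Arjun: 15:30-17:00, 18:00-19:30.
Mateo ∩ Oliver ∩ Arjun ∩ Hiro: 16:00-17:00, 18:00-19:30.
Mateo ∩ Oliver ∩ Arjun ∩ Hiro ∩ Zubin: 16:00-17:00, 18:00-19:30.
Mateo ∩ Oliver ∩ Arjun ∩ Hiro ∩ Zubin ∩ Uma: 16:00-16:30, 18:00-19:30.
So the common availability across everyone is 16:00-16:30, 18:00-19:30.

16:00-16:30, 18:00-19:30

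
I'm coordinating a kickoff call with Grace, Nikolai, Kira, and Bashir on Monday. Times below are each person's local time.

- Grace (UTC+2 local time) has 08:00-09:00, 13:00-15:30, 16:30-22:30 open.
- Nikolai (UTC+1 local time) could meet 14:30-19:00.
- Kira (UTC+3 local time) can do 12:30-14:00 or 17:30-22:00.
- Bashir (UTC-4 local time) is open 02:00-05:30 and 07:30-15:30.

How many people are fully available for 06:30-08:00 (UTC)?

Grace in UTC: 06:00-07:00, 11:00-13:30, 14:30-20:30 (subtract 2h to convert from UTC+2).
Nikolai in UTC: 13:30-18:00 (subtract 1h to convert from UTC+1).
Kira in UTC: 09:30-11:00, 14:30-19:00 (subtract 3h to convert from UTC+3).
Bashir in UTC: 06:00-09:30, 11:30-19:30 (add 4h to convert from UTC-4).
Bashir can make the full 06:30-08:00 slot — that's 1.

1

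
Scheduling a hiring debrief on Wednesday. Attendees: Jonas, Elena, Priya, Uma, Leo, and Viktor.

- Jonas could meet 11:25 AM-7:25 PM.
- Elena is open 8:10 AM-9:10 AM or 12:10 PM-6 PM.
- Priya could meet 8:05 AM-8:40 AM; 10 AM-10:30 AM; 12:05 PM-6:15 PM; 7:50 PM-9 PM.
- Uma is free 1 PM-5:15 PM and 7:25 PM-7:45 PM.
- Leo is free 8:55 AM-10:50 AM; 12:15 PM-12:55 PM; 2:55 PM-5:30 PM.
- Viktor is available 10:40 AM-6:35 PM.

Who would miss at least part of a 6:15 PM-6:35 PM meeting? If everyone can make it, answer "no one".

Jonas: free for 18:15-18:35. Elena: not fully free for 18:15-18:35. Priya: not fully free for 18:15-18:35. Uma: not fully free for 18:15-18:35. Leo: not fully free for 18:15-18:35. Viktor: free for 18:15-18:35.

Elena, Leo, Priya, Uma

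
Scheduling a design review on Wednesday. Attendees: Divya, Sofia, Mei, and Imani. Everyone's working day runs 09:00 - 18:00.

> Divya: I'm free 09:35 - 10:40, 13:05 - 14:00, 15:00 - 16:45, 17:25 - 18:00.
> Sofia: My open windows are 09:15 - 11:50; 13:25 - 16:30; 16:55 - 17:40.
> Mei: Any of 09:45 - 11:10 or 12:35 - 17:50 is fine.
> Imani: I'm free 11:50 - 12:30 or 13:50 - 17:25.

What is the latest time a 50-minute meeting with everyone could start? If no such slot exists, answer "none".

15:40

Divya ∩ Sofia: 09:35-10:40, 13:25-14:00, 15:00-16:30, 17:25-17:40.
Divya ∩ Sofia ∩ Mei: 09:45-10:40, 13:25-14:00, 15:00-16:30, 17:25-17:40.
Divya ∩ Sofia ∩ Mei ∩ Imani: 13:50-14:00, 15:00-16:30.
Those are the intersection windows.
The last common window of at least 50 minutes is 15:00-16:30; a 50-minute meeting can start as late as 15:40 and still end by 16:30.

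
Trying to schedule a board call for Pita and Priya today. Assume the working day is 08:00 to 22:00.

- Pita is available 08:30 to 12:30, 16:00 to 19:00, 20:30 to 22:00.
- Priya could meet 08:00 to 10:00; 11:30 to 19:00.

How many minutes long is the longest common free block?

Pita ∩ Priya: 08:30-10:00, 11:30-12:30, 16:00-19:00.
The longest is 16:00-19:00 at 180 minutes.

180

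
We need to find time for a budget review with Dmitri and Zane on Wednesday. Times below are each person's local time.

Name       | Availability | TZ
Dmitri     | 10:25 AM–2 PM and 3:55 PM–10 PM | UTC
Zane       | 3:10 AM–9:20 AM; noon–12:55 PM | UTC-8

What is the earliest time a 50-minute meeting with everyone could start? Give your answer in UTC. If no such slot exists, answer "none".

Dmitri in UTC: 10:25-14:00, 15:55-22:00.
Zane in UTC: 11:10-17:20, 20:00-20:55 (add 8h to convert from UTC-8).
Dmitri ∩ Zane: 11:10-14:00, 15:55-17:20, 20:00-20:55.
The first common window of at least 50 minutes is 11:10-14:00, so the earliest start is 11:10.

11:10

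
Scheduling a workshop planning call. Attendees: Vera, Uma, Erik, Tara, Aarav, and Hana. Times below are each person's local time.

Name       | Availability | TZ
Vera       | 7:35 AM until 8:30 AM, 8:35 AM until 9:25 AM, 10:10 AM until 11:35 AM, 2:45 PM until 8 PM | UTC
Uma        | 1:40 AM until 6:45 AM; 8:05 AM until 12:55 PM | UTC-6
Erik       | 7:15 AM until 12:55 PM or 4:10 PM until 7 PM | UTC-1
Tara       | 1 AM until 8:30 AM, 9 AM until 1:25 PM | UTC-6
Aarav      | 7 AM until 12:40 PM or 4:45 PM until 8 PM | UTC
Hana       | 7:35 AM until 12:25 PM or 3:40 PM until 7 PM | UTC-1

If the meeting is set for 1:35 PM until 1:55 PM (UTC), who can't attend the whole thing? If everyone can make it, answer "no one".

Aarav, Hana, Uma, Vera

Vera in UTC: 07:35-08:30, 08:35-09:25, 10:10-11:35, 14:45-20:00.
Uma in UTC: 07:40-12:45, 14:05-18:55 (add 6h to convert from UTC-6).
Erik in UTC: 08:15-13:55, 17:10-20:00 (add 1h to convert from UTC-1).
Tara in UTC: 07:00-14:30, 15:00-19:25 (add 6h to convert from UTC-6).
Aarav in UTC: 07:00-12:40, 16:45-20:00.
Hana in UTC: 08:35-13:25, 16:40-20:00 (add 1h to convert from UTC-1).
Vera: not fully free for 13:35-13:55. Uma: not fully free for 13:35-13:55. Erik: free for 13:35-13:55. Tara: free for 13:35-13:55. Aarav: not fully free for 13:35-13:55. Hana: not fully free for 13:35-13:55.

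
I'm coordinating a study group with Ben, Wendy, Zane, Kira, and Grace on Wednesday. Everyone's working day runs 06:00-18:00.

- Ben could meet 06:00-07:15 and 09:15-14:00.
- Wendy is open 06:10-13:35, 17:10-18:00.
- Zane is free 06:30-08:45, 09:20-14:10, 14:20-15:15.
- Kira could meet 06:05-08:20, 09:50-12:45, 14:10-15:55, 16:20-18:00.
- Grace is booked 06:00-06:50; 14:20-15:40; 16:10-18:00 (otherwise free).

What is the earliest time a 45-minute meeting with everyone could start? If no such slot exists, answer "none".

09:50

Ben free: 06:00-07:15, 09:15-14:00.
Wendy free: 06:10-13:35, 17:10-18:00.
Zane free: 06:30-08:45, 09:20-14:10, 14:20-15:15.
Kira free: 06:05-08:20, 09:50-12:45, 14:10-15:55, 16:20-18:00.
Grace free: 06:50-14:20, 15:40-16:10 (invert busy blocks within the working day).
Ben ∩ Wendy: 06:10-07:15, 09:15-13:35.
Ben ∩ Wendy ∩ Zane: 06:30-07:15, 09:20-13:35.
Ben ∩ Wendy ∩ Zane ∩ Kira: 06:30-07:15, 09:50-12:45.
Ben ∩ Wendy ∩ Zane ∩ Kira ∩ Grace: 06:50-07:15, 09:50-12:45.
The first common window of at least 45 minutes is 09:50-12:45, so the earliest start is 09:50.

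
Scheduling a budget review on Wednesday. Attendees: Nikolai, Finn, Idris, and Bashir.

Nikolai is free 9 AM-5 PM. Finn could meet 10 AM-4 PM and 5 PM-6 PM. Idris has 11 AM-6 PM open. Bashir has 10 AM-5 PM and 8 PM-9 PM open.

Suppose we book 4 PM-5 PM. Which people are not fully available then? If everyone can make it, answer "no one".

Nikolai: free for 16:00-17:00. Finn: not fully free for 16:00-17:00. Idris: free for 16:00-17:00. Bashir: free for 16:00-17:00.

Finn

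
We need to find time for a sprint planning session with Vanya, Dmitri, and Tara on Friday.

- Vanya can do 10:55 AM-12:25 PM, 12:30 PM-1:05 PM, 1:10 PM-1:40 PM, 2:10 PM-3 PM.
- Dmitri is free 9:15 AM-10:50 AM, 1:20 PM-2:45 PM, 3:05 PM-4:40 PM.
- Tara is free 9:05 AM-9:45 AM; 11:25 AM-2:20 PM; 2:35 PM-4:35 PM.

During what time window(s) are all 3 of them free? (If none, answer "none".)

13:20-13:40, 14:10-14:20, 14:35-14:45

Vanya ∩ Dmitri: 13:20-13:40, 14:10-14:45.
Vanya ∩ Dmitri ∩ Tara: 13:20-13:40, 14:10-14:20, 14:35-14:45.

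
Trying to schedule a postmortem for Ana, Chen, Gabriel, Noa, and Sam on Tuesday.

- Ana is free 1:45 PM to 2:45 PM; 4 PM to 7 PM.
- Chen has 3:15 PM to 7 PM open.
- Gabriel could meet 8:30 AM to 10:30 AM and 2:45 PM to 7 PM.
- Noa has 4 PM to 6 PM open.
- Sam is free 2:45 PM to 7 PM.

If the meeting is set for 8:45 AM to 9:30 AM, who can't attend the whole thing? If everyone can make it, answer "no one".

Ana, Chen, Noa, Sam

Ana: not fully free for 08:45-09:30. Chen: not fully free for 08:45-09:30. Gabriel: free for 08:45-09:30. Noa: not fully free for 08:45-09:30. Sam: not fully free for 08:45-09:30.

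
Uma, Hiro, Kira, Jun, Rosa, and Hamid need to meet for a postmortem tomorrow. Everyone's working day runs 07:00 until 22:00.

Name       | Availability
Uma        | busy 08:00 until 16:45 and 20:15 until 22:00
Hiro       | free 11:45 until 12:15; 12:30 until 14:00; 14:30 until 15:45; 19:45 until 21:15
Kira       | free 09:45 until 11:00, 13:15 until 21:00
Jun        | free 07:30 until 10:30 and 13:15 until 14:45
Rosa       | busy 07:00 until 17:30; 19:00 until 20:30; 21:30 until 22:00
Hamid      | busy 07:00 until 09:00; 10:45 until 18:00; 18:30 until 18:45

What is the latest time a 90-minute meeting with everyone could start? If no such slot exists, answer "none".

Uma free: 07:00-08:00, 16:45-20:15 (invert busy blocks within the working day).
Hiro free: 11:45-12:15, 12:30-14:00, 14:30-15:45, 19:45-21:15.
Kira free: 09:45-11:00, 13:15-21:00.
Jun free: 07:30-10:30, 13:15-14:45.
Rosa free: 17:30-19:00, 20:30-21:30 (invert busy blocks within the working day).
Hamid free: 09:00-10:45, 18:00-18:30, 18:45-22:00 (invert busy blocks within the working day).
Uma ∩ Hiro: 19:45-20:15.
Uma ∩ Hiro ∩ Kira: 19:45-20:15.
Uma ∩ Hiro ∩ Kira ∩ Jun: ∅.
Uma ∩ Hiro ∩ Kira ∩ Jun ∩ Rosa: ∅.
Uma ∩ Hiro ∩ Kira ∩ Jun ∩ Rosa ∩ Hamid: ∅.
There is no time when everyone is free.
No common window is at least 90 minutes long.

none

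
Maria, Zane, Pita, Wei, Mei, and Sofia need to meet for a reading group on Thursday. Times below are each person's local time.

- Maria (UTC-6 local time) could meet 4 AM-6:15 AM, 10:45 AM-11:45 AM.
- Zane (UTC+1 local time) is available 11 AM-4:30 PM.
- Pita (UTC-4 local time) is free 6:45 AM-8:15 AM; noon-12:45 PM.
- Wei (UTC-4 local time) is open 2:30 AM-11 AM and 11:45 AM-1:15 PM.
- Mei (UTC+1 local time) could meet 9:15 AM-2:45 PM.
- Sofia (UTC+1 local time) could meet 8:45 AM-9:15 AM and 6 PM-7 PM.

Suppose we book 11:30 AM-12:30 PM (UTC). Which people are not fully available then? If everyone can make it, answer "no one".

Maria in UTC: 10:00-12:15, 16:45-17:45 (add 6h to convert from UTC-6).
Zane in UTC: 10:00-15:30 (subtract 1h to convert from UTC+1).
Pita in UTC: 10:45-12:15, 16:00-16:45 (add 4h to convert from UTC-4).
Wei in UTC: 06:30-15:00, 15:45-17:15 (add 4h to convert from UTC-4).
Mei in UTC: 08:15-13:45 (subtract 1h to convert from UTC+1).
Sofia in UTC: 07:45-08:15, 17:00-18:00 (subtract 1h to convert from UTC+1).
Maria: not fully free for 11:30-12:30. Zane: free for 11:30-12:30. Pita: not fully free for 11:30-12:30. Wei: free for 11:30-12:30. Mei: free for 11:30-12:30. Sofia: not fully free for 11:30-12:30.

Maria, Pita, Sofia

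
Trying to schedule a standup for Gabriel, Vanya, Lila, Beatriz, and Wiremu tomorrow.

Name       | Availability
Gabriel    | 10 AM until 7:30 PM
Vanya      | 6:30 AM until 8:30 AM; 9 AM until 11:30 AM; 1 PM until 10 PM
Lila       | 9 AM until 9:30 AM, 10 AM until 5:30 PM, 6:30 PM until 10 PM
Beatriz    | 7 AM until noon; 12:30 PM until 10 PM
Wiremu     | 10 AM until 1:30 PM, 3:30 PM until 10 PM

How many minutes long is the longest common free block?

120

Gabriel ∩ Vanya: 10:00-11:30, 13:00-19:30.
Gabriel ∩ Vanya ∩ Lila: 10:00-11:30, 13:00-17:30, 18:30-19:30.
Gabriel ∩ Vanya ∩ Lila ∩ Beatriz: 10:00-11:30, 13:00-17:30, 18:30-19:30.
Gabriel ∩ Vanya ∩ Lila ∩ Beatriz ∩ Wiremu: 10:00-11:30, 13:00-13:30, 15:30-17:30, 18:30-19:30.
The longest is 15:30-17:30 at 120 minutes.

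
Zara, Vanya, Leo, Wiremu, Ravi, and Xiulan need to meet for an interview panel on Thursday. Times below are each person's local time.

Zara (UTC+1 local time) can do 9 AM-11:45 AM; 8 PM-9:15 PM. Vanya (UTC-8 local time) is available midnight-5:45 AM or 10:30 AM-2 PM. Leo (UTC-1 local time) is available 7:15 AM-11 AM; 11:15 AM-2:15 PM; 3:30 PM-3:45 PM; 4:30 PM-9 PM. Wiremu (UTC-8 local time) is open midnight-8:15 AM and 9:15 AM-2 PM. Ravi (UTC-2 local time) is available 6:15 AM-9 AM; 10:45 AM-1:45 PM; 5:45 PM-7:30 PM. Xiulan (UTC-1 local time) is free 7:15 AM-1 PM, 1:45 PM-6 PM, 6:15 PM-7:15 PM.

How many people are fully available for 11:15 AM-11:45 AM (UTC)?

Zara in UTC: 08:00-10:45, 19:00-20:15 (subtract 1h to convert from UTC+1).
Vanya in UTC: 08:00-13:45, 18:30-22:00 (add 8h to convert from UTC-8).
Leo in UTC: 08:15-12:00, 12:15-15:15, 16:30-16:45, 17:30-22:00 (add 1h to convert from UTC-1).
Wiremu in UTC: 08:00-16:15, 17:15-22:00 (add 8h to convert from UTC-8).
Ravi in UTC: 08:15-11:00, 12:45-15:45, 19:45-21:30 (add 2h to convert from UTC-2).
Xiulan in UTC: 08:15-14:00, 14:45-19:00, 19:15-20:15 (add 1h to convert from UTC-1).
Vanya, Leo, Wiremu, and Xiulan can make the full 11:15-11:45 slot — that's 4.

4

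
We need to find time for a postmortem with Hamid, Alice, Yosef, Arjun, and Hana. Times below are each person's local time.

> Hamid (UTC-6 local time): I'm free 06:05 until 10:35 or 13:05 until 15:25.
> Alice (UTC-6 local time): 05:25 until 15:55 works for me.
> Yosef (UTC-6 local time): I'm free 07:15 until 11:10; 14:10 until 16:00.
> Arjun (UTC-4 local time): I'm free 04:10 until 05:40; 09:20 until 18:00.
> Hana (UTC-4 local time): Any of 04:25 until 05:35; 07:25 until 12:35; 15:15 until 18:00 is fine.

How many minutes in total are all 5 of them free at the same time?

Hamid in UTC: 12:05-16:35, 19:05-21:25 (add 6h to convert from UTC-6).
Alice in UTC: 11:25-21:55 (add 6h to convert from UTC-6).
Yosef in UTC: 13:15-17:10, 20:10-22:00 (add 6h to convert from UTC-6).
Arjun in UTC: 08:10-09:40, 13:20-22:00 (add 4h to convert from UTC-4).
Hana in UTC: 08:25-09:35, 11:25-16:35, 19:15-22:00 (add 4h to convert from UTC-4).
Hamid ∩ Alice: 12:05-16:35, 19:05-21:25.
Hamid ∩ Alice ∩ Yosef: 13:15-16:35, 20:10-21:25.
Hamid ∩ Alice ∩ Yosef ∩ Arjun: 13:20-16:35, 20:10-21:25.
Hamid ∩ Alice ∩ Yosef ∩ Arjun ∩ Hana: 13:20-16:35, 20:10-21:25.
So the common availability across everyone is 13:20-16:35, 20:10-21:25.
Summing the common windows: 195 + 75 = 270 minutes.

270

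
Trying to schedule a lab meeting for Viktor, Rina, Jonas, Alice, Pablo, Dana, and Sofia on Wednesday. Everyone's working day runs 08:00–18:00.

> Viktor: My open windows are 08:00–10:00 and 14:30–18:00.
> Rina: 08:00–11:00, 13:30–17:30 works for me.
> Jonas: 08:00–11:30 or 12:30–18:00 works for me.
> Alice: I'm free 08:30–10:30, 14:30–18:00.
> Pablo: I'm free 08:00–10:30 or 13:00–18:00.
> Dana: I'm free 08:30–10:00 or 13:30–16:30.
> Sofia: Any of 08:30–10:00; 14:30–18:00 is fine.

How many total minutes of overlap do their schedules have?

Viktor ∩ Rina: 08:00-10:00, 14:30-17:30.
Viktor ∩ Rina ∩ Jonas: 08:00-10:00, 14:30-17:30.
Viktor ∩ Rina ∩ Jonas ∩ Alice: 08:30-10:00, 14:30-17:30.
Viktor ∩ Rina ∩ Jonas ∩ Alice ∩ Pablo: 08:30-10:00, 14:30-17:30.
Viktor ∩ Rina ∩ Jonas ∩ Alice ∩ Pablo ∩ Dana: 08:30-10:00, 14:30-16:30.
Viktor ∩ Rina ∩ Jonas ∩ Alice ∩ Pablo ∩ Dana ∩ Sofia: 08:30-10:00, 14:30-16:30.
So the common availability across everyone is 08:30-10:00, 14:30-16:30.
Summing the common windows: 90 + 120 = 210 minutes.

210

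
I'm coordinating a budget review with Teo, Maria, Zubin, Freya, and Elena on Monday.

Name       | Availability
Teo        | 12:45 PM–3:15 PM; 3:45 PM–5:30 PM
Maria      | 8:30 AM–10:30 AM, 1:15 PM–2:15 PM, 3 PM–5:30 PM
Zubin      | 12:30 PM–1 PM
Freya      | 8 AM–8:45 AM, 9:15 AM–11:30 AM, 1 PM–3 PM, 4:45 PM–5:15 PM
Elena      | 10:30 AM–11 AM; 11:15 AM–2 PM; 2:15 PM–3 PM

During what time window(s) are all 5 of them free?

none

Teo ∩ Maria: 13:15-14:15, 15:00-15:15, 15:45-17:30.
Teo ∩ Maria ∩ Zubin: ∅.
Teo ∩ Maria ∩ Zubin ∩ Freya: ∅.
Teo ∩ Maria ∩ Zubin ∩ Freya ∩ Elena: ∅.
There is no time when everyone is free.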